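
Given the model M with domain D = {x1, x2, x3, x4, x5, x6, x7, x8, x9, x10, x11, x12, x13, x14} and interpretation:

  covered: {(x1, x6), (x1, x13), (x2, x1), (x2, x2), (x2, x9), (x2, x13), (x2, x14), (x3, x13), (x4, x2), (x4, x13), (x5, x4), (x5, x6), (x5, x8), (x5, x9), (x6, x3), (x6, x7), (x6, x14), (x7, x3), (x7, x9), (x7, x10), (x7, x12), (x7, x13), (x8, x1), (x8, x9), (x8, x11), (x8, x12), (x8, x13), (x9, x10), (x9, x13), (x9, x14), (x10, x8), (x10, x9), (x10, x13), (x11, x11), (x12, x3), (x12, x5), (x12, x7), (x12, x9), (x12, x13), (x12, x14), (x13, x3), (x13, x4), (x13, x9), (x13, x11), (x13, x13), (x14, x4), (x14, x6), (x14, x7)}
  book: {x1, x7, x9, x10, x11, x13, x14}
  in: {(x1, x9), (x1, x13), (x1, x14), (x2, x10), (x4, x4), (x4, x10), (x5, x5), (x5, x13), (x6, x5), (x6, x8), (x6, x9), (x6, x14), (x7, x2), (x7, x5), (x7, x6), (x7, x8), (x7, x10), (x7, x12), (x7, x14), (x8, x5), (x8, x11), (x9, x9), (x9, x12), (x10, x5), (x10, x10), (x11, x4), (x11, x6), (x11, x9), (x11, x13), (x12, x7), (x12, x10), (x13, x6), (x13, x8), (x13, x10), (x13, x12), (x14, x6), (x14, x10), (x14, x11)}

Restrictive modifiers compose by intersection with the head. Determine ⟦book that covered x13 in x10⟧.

⟦that covered x13⟧ = {x : ⟨x, x13⟩ ∈ ⟦covered⟧} = {x1, x2, x3, x4, x7, x8, x9, x10, x12, x13}
⟦in x10⟧ = {x : ⟨x, x10⟩ ∈ ⟦in⟧} = {x2, x4, x7, x10, x12, x13, x14}
⟦book⟧ = {x1, x7, x9, x10, x11, x13, x14}
… ∩ ⟦that covered x13⟧ = {x1, x7, x9, x10, x11, x13, x14} ∩ {x1, x2, x3, x4, x7, x8, x9, x10, x12, x13} = {x1, x7, x9, x10, x13}
… ∩ ⟦in x10⟧ = {x1, x7, x9, x10, x13} ∩ {x2, x4, x7, x10, x12, x13, x14} = {x7, x10, x13}
So ⟦book that covered x13 in x10⟧ = {x7, x10, x13}.

{x7, x10, x13}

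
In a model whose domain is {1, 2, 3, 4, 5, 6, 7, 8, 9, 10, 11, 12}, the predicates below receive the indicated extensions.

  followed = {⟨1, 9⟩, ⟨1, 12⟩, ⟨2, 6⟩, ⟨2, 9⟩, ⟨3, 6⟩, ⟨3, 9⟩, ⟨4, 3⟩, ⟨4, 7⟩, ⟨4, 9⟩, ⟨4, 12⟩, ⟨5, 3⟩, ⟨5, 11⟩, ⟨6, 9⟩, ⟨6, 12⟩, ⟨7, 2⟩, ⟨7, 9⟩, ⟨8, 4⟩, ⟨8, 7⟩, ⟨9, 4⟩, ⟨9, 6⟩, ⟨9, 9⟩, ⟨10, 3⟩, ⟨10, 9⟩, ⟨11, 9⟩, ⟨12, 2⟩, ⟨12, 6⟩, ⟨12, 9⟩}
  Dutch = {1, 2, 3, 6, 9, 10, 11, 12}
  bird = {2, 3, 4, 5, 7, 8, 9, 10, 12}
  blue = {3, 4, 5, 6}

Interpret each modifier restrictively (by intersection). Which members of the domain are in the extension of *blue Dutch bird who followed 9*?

⟦who followed 9⟧ = {x : ⟨x, 9⟩ ∈ ⟦followed⟧} = {1, 2, 3, 4, 6, 7, 9, 10, 11, 12}
⟦bird⟧ = {2, 3, 4, 5, 7, 8, 9, 10, 12}
… ∩ ⟦who followed 9⟧ = {2, 3, 4, 5, 7, 8, 9, 10, 12} ∩ {1, 2, 3, 4, 6, 7, 9, 10, 11, 12} = {2, 3, 4, 7, 9, 10, 12}
… ∩ ⟦blue⟧ = {2, 3, 4, 7, 9, 10, 12} ∩ {3, 4, 5, 6} = {3, 4}
… ∩ ⟦Dutch⟧ = {3, 4} ∩ {1, 2, 3, 6, 9, 10, 11, 12} = {3}
So ⟦blue Dutch bird who followed 9⟧ = {3}.

{3}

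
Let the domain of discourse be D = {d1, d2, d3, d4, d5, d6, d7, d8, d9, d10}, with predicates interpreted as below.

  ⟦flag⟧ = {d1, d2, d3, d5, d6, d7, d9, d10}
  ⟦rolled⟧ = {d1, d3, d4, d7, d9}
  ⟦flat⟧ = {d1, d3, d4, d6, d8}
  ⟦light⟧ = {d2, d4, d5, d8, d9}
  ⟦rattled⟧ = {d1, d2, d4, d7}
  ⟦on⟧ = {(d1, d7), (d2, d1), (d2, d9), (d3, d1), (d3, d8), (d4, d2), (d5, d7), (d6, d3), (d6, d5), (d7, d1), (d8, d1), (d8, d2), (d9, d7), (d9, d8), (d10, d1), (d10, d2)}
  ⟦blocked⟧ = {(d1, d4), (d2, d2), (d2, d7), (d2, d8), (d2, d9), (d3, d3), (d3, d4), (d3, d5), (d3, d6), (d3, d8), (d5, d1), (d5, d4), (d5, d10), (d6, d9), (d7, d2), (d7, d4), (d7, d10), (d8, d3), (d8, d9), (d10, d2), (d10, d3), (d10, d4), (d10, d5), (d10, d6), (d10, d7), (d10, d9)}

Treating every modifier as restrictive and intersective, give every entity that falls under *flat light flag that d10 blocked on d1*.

∅

⟦that d10 blocked⟧ = {x : ⟨d10, x⟩ ∈ ⟦blocked⟧} = {d2, d3, d4, d5, d6, d7, d9}
⟦on d1⟧ = {x : ⟨x, d1⟩ ∈ ⟦on⟧} = {d2, d3, d7, d8, d10}
⟦flag⟧ = {d1, d2, d3, d5, d6, d7, d9, d10}
… ∩ ⟦that d10 blocked⟧ = {d1, d2, d3, d5, d6, d7, d9, d10} ∩ {d2, d3, d4, d5, d6, d7, d9} = {d2, d3, d5, d6, d7, d9}
… ∩ ⟦on d1⟧ = {d2, d3, d5, d6, d7, d9} ∩ {d2, d3, d7, d8, d10} = {d2, d3, d7}
… ∩ ⟦flat⟧ = {d2, d3, d7} ∩ {d1, d3, d4, d6, d8} = {d3}
… ∩ ⟦light⟧ = {d3} ∩ {d2, d4, d5, d8, d9} = ∅
So ⟦flat light flag that d10 blocked on d1⟧ = ∅.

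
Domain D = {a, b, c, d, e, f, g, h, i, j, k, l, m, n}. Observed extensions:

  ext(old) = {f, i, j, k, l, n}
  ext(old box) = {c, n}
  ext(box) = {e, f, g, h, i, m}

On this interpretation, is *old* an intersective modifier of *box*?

no

⟦old⟧ ∩ ⟦box⟧ = {f, i, j, k, l, n} ∩ {e, f, g, h, i, m} = {f, i}
Observed ⟦old box⟧ = {c, n}.
These differ, so the modifier is not intersective in this model.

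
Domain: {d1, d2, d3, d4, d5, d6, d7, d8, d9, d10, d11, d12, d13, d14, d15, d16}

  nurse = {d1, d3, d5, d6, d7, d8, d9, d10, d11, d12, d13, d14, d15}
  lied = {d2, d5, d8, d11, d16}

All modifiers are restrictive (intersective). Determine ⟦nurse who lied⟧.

⟦who lied⟧ = ⟦lied⟧ = {d2, d5, d8, d11, d16}
⟦nurse⟧ = {d1, d3, d5, d6, d7, d8, d9, d10, d11, d12, d13, d14, d15}
… ∩ ⟦who lied⟧ = {d1, d3, d5, d6, d7, d8, d9, d10, d11, d12, d13, d14, d15} ∩ {d2, d5, d8, d11, d16} = {d5, d8, d11}
So ⟦nurse who lied⟧ = {d5, d8, d11}.

{d5, d8, d11}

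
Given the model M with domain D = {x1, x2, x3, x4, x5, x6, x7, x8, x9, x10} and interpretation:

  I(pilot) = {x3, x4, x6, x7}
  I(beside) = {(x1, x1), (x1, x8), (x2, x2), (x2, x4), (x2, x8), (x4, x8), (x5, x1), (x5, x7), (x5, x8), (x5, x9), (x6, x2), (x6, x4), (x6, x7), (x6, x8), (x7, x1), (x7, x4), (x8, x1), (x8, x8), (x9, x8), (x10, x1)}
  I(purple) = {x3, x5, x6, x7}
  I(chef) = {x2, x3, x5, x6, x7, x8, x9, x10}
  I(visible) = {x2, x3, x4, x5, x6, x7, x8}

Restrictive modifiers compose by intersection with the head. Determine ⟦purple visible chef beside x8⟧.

⟦beside x8⟧ = {x : ⟨x, x8⟩ ∈ ⟦beside⟧} = {x1, x2, x4, x5, x6, x8, x9}
⟦chef⟧ = {x2, x3, x5, x6, x7, x8, x9, x10}
… ∩ ⟦beside x8⟧ = {x2, x3, x5, x6, x7, x8, x9, x10} ∩ {x1, x2, x4, x5, x6, x8, x9} = {x2, x5, x6, x8, x9}
… ∩ ⟦purple⟧ = {x2, x5, x6, x8, x9} ∩ {x3, x5, x6, x7} = {x5, x6}
… ∩ ⟦visible⟧ = {x5, x6} ∩ {x2, x3, x4, x5, x6, x7, x8} = {x5, x6}
So ⟦purple visible chef beside x8⟧ = {x5, x6}.

{x5, x6}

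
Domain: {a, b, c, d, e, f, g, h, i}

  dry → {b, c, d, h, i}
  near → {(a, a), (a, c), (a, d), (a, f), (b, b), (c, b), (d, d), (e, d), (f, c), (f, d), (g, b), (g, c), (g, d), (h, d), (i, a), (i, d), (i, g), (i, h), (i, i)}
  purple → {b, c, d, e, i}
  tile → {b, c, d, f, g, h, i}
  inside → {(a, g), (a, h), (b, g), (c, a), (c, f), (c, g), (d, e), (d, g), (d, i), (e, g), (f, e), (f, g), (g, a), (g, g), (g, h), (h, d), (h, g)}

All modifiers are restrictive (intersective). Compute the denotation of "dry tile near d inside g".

{d, h}

⟦near d⟧ = {x : ⟨x, d⟩ ∈ ⟦near⟧} = {a, d, e, f, g, h, i}
⟦inside g⟧ = {x : ⟨x, g⟩ ∈ ⟦inside⟧} = {a, b, c, d, e, f, g, h}
⟦tile⟧ = {b, c, d, f, g, h, i}
… ∩ ⟦near d⟧ = {b, c, d, f, g, h, i} ∩ {a, d, e, f, g, h, i} = {d, f, g, h, i}
… ∩ ⟦inside g⟧ = {d, f, g, h, i} ∩ {a, b, c, d, e, f, g, h} = {d, f, g, h}
… ∩ ⟦dry⟧ = {d, f, g, h} ∩ {b, c, d, h, i} = {d, h}
So ⟦dry tile near d inside g⟧ = {d, h}.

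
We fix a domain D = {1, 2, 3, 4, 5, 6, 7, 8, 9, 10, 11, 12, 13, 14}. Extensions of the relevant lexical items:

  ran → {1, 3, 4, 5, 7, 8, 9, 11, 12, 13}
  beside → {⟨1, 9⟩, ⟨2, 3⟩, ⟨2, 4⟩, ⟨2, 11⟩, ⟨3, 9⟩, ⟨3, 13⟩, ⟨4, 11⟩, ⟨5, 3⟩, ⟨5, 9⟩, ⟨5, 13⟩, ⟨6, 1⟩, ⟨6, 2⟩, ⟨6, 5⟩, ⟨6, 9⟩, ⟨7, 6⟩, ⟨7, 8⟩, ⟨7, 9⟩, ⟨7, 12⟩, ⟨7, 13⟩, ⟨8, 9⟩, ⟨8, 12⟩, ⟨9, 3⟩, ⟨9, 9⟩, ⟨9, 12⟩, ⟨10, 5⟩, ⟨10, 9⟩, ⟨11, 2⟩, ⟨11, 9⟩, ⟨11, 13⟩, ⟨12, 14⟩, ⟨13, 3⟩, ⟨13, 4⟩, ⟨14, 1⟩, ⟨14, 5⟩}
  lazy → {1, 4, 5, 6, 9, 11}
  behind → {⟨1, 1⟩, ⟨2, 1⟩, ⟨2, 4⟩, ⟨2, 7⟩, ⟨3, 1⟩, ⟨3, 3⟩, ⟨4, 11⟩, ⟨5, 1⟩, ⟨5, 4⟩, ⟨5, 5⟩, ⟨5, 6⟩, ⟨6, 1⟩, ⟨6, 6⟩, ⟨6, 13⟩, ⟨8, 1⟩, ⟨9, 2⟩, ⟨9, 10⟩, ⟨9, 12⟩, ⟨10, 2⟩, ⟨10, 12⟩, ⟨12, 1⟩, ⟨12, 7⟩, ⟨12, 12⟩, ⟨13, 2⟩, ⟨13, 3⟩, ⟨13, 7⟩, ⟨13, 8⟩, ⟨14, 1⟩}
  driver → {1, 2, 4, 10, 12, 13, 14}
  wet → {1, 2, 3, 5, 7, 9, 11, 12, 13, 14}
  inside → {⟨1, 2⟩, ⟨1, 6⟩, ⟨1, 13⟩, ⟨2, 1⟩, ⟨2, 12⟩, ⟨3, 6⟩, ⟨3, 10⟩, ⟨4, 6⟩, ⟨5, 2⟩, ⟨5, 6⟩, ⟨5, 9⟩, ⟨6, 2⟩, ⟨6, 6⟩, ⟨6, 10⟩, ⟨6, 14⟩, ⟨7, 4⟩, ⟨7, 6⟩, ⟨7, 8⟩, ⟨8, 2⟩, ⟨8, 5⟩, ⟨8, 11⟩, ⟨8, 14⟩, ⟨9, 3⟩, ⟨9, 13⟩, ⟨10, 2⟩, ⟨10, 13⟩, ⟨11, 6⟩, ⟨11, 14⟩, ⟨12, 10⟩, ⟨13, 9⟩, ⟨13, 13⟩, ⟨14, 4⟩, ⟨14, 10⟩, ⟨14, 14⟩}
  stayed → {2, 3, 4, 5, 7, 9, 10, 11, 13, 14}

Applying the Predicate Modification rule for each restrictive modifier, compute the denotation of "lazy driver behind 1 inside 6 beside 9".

⟦behind 1⟧ = {x : ⟨x, 1⟩ ∈ ⟦behind⟧} = {1, 2, 3, 5, 6, 8, 12, 14}
⟦inside 6⟧ = {x : ⟨x, 6⟩ ∈ ⟦inside⟧} = {1, 3, 4, 5, 6, 7, 11}
⟦beside 9⟧ = {x : ⟨x, 9⟩ ∈ ⟦beside⟧} = {1, 3, 5, 6, 7, 8, 9, 10, 11}
⟦driver⟧ = {1, 2, 4, 10, 12, 13, 14}
… ∩ ⟦behind 1⟧ = {1, 2, 4, 10, 12, 13, 14} ∩ {1, 2, 3, 5, 6, 8, 12, 14} = {1, 2, 12, 14}
… ∩ ⟦inside 6⟧ = {1, 2, 12, 14} ∩ {1, 3, 4, 5, 6, 7, 11} = {1}
… ∩ ⟦beside 9⟧ = {1} ∩ {1, 3, 5, 6, 7, 8, 9, 10, 11} = {1}
… ∩ ⟦lazy⟧ = {1} ∩ {1, 4, 5, 6, 9, 11} = {1}
So ⟦lazy driver behind 1 inside 6 beside 9⟧ = {1}.

{1}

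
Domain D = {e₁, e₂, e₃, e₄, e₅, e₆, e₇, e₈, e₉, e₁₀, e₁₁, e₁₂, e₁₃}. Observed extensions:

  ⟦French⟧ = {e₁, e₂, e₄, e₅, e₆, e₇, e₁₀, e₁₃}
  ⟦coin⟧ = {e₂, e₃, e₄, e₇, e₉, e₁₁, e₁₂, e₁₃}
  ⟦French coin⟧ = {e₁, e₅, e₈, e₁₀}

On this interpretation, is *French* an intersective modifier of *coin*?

⟦French⟧ ∩ ⟦coin⟧ = {e₁, e₂, e₄, e₅, e₆, e₇, e₁₀, e₁₃} ∩ {e₂, e₃, e₄, e₇, e₉, e₁₁, e₁₂, e₁₃} = {e₂, e₄, e₇, e₁₃}
Observed ⟦French coin⟧ = {e₁, e₅, e₈, e₁₀}.
These differ, so the modifier is not intersective in this model.

no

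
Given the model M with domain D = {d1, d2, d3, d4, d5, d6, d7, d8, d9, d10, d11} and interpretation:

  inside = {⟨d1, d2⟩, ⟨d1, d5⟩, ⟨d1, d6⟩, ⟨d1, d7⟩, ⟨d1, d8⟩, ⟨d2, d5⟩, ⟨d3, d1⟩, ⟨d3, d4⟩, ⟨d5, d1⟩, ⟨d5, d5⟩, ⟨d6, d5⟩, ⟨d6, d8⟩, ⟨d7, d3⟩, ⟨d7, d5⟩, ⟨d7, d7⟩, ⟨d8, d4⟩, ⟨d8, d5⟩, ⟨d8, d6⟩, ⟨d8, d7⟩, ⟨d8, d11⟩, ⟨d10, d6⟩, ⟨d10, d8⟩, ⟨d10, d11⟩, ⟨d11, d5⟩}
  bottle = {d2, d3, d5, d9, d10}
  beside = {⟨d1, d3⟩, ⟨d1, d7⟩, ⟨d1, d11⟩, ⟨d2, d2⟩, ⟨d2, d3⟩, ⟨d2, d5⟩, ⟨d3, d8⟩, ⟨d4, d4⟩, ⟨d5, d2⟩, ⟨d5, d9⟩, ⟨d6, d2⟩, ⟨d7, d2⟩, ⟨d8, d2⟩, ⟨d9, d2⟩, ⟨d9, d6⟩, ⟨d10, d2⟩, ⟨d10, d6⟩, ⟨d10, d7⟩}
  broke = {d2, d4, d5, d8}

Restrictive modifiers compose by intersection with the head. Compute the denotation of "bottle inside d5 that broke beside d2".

{d2, d5}

⟦inside d5⟧ = {x : ⟨x, d5⟩ ∈ ⟦inside⟧} = {d1, d2, d5, d6, d7, d8, d11}
⟦that broke⟧ = ⟦broke⟧ = {d2, d4, d5, d8}
⟦beside d2⟧ = {x : ⟨x, d2⟩ ∈ ⟦beside⟧} = {d2, d5, d6, d7, d8, d9, d10}
⟦bottle⟧ = {d2, d3, d5, d9, d10}
… ∩ ⟦inside d5⟧ = {d2, d3, d5, d9, d10} ∩ {d1, d2, d5, d6, d7, d8, d11} = {d2, d5}
… ∩ ⟦that broke⟧ = {d2, d5} ∩ {d2, d4, d5, d8} = {d2, d5}
… ∩ ⟦beside d2⟧ = {d2, d5} ∩ {d2, d5, d6, d7, d8, d9, d10} = {d2, d5}
So ⟦bottle inside d5 that broke beside d2⟧ = {d2, d5}.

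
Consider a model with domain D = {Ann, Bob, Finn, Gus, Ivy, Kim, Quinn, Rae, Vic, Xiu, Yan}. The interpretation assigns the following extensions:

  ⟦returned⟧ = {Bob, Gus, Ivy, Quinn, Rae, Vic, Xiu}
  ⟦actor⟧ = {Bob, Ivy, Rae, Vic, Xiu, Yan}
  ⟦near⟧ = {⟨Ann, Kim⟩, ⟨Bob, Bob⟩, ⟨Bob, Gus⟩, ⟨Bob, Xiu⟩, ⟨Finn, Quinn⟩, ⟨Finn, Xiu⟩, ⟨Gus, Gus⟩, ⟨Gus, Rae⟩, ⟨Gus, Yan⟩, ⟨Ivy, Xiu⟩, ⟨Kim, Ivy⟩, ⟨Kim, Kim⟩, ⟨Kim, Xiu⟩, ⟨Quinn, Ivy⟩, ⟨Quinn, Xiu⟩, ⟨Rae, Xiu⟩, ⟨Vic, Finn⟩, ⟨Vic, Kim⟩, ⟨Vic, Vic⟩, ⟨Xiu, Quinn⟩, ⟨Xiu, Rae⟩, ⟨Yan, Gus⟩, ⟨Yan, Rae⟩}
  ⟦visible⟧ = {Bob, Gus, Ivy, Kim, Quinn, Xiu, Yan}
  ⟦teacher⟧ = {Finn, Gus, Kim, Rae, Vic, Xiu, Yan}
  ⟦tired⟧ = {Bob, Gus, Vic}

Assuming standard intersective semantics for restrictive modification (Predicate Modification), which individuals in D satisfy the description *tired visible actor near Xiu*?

⟦near Xiu⟧ = {x : ⟨x, Xiu⟩ ∈ ⟦near⟧} = {Bob, Finn, Ivy, Kim, Quinn, Rae}
⟦actor⟧ = {Bob, Ivy, Rae, Vic, Xiu, Yan}
… ∩ ⟦near Xiu⟧ = {Bob, Ivy, Rae, Vic, Xiu, Yan} ∩ {Bob, Finn, Ivy, Kim, Quinn, Rae} = {Bob, Ivy, Rae}
… ∩ ⟦tired⟧ = {Bob, Ivy, Rae} ∩ {Bob, Gus, Vic} = {Bob}
… ∩ ⟦visible⟧ = {Bob} ∩ {Bob, Gus, Ivy, Kim, Quinn, Xiu, Yan} = {Bob}
So ⟦tired visible actor near Xiu⟧ = {Bob}.

{Bob}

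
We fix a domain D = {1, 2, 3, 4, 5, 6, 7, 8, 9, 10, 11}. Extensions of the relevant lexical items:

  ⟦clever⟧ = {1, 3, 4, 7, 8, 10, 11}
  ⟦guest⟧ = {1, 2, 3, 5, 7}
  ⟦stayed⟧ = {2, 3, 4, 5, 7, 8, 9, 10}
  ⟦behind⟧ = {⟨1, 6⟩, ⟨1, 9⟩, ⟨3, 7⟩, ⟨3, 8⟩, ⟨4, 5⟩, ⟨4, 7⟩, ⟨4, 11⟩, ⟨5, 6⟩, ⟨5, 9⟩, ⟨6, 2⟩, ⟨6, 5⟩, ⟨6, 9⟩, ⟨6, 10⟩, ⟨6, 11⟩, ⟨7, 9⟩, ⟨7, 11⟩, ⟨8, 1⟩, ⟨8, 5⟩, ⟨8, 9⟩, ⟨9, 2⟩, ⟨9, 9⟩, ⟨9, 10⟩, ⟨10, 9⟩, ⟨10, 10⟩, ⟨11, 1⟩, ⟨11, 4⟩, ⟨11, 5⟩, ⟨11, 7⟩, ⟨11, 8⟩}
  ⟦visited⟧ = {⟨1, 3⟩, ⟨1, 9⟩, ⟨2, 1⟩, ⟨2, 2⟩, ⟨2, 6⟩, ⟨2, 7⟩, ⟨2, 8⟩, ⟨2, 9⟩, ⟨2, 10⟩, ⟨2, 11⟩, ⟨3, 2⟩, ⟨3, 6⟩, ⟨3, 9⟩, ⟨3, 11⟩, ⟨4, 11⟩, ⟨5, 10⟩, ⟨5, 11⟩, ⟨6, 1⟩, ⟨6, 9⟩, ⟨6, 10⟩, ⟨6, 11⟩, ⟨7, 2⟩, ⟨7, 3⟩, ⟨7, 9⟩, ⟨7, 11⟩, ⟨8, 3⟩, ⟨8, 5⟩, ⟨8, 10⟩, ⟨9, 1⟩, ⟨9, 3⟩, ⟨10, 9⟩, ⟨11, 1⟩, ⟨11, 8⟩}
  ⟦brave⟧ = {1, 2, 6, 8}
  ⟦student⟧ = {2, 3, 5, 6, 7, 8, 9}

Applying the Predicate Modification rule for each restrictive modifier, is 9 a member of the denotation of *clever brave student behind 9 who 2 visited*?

⟦behind 9⟧ = {x : ⟨x, 9⟩ ∈ ⟦behind⟧} = {1, 5, 6, 7, 8, 9, 10}
⟦who 2 visited⟧ = {x : ⟨2, x⟩ ∈ ⟦visited⟧} = {1, 2, 6, 7, 8, 9, 10, 11}
⟦student⟧ = {2, 3, 5, 6, 7, 8, 9}
… ∩ ⟦behind 9⟧ = {2, 3, 5, 6, 7, 8, 9} ∩ {1, 5, 6, 7, 8, 9, 10} = {5, 6, 7, 8, 9}
… ∩ ⟦who 2 visited⟧ = {5, 6, 7, 8, 9} ∩ {1, 2, 6, 7, 8, 9, 10, 11} = {6, 7, 8, 9}
… ∩ ⟦clever⟧ = {6, 7, 8, 9} ∩ {1, 3, 4, 7, 8, 10, 11} = {7, 8}
… ∩ ⟦brave⟧ = {7, 8} ∩ {1, 2, 6, 8} = {8}
⟦clever brave student behind 9 who 2 visited⟧ = {8}; 9 ∉ this set.

no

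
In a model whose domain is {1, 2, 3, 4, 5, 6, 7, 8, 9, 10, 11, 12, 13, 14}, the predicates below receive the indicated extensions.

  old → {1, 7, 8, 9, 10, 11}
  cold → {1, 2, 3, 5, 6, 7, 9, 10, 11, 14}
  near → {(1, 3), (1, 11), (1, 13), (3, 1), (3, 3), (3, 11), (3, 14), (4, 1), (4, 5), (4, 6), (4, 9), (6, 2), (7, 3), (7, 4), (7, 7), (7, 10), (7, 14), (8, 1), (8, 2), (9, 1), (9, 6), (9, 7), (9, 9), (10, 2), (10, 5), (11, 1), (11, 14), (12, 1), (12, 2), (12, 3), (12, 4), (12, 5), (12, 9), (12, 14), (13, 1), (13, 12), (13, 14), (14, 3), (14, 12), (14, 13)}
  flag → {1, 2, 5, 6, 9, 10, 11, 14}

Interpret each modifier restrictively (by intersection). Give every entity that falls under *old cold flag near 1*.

⟦near 1⟧ = {x : ⟨x, 1⟩ ∈ ⟦near⟧} = {3, 4, 8, 9, 11, 12, 13}
⟦flag⟧ = {1, 2, 5, 6, 9, 10, 11, 14}
… ∩ ⟦near 1⟧ = {1, 2, 5, 6, 9, 10, 11, 14} ∩ {3, 4, 8, 9, 11, 12, 13} = {9, 11}
… ∩ ⟦old⟧ = {9, 11} ∩ {1, 7, 8, 9, 10, 11} = {9, 11}
… ∩ ⟦cold⟧ = {9, 11} ∩ {1, 2, 3, 5, 6, 7, 9, 10, 11, 14} = {9, 11}
So ⟦old cold flag near 1⟧ = {9, 11}.

{9, 11}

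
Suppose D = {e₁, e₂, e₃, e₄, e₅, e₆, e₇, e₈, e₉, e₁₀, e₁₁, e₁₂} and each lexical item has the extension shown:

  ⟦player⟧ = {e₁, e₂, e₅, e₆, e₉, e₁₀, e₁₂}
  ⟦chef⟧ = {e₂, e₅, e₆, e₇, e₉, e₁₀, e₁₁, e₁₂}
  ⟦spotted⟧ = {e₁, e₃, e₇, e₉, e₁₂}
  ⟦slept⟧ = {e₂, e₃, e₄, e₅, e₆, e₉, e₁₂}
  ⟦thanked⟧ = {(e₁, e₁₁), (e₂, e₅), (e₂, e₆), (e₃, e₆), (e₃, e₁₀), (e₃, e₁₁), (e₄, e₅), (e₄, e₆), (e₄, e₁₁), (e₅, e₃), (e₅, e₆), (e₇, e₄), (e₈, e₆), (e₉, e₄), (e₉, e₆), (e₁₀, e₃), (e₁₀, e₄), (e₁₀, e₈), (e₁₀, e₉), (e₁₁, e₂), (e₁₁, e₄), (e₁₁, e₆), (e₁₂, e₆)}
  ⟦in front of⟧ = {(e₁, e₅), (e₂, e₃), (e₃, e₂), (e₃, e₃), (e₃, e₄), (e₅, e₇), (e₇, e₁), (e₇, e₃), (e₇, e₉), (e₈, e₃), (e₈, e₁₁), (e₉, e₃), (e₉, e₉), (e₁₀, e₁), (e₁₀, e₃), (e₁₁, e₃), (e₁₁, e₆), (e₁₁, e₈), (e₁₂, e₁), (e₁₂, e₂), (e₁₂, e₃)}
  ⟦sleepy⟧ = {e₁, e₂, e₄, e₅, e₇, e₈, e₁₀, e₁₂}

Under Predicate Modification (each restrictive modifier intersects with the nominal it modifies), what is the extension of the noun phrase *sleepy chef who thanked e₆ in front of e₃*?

{e₂, e₁₂}

⟦who thanked e₆⟧ = {x : ⟨x, e₆⟩ ∈ ⟦thanked⟧} = {e₂, e₃, e₄, e₅, e₈, e₉, e₁₁, e₁₂}
⟦in front of e₃⟧ = {x : ⟨x, e₃⟩ ∈ ⟦in front of⟧} = {e₂, e₃, e₇, e₈, e₉, e₁₀, e₁₁, e₁₂}
⟦chef⟧ = {e₂, e₅, e₆, e₇, e₉, e₁₀, e₁₁, e₁₂}
… ∩ ⟦who thanked e₆⟧ = {e₂, e₅, e₆, e₇, e₉, e₁₀, e₁₁, e₁₂} ∩ {e₂, e₃, e₄, e₅, e₈, e₉, e₁₁, e₁₂} = {e₂, e₅, e₉, e₁₁, e₁₂}
… ∩ ⟦in front of e₃⟧ = {e₂, e₅, e₉, e₁₁, e₁₂} ∩ {e₂, e₃, e₇, e₈, e₉, e₁₀, e₁₁, e₁₂} = {e₂, e₉, e₁₁, e₁₂}
… ∩ ⟦sleepy⟧ = {e₂, e₉, e₁₁, e₁₂} ∩ {e₁, e₂, e₄, e₅, e₇, e₈, e₁₀, e₁₂} = {e₂, e₁₂}
So ⟦sleepy chef who thanked e₆ in front of e₃⟧ = {e₂, e₁₂}.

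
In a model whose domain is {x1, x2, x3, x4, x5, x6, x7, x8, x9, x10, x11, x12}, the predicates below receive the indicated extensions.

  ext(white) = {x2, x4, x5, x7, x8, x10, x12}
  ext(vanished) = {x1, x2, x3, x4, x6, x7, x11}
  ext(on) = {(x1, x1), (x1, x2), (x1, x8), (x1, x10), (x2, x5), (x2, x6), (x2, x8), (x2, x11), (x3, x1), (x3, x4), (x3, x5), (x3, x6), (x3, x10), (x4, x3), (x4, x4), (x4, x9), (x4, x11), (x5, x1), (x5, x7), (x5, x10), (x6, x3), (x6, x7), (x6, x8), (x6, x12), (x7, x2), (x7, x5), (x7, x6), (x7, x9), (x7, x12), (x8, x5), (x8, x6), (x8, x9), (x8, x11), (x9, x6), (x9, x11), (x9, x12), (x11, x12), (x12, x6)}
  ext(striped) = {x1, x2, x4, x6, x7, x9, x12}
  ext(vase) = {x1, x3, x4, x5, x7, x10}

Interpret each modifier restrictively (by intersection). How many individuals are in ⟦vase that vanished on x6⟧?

2

⟦that vanished⟧ = ⟦vanished⟧ = {x1, x2, x3, x4, x6, x7, x11}
⟦on x6⟧ = {x : ⟨x, x6⟩ ∈ ⟦on⟧} = {x2, x3, x7, x8, x9, x12}
⟦vase⟧ = {x1, x3, x4, x5, x7, x10}
… ∩ ⟦that vanished⟧ = {x1, x3, x4, x5, x7, x10} ∩ {x1, x2, x3, x4, x6, x7, x11} = {x1, x3, x4, x7}
… ∩ ⟦on x6⟧ = {x1, x3, x4, x7} ∩ {x2, x3, x7, x8, x9, x12} = {x3, x7}
⟦vase that vanished on x6⟧ = {x3, x7}, so the cardinality is 2.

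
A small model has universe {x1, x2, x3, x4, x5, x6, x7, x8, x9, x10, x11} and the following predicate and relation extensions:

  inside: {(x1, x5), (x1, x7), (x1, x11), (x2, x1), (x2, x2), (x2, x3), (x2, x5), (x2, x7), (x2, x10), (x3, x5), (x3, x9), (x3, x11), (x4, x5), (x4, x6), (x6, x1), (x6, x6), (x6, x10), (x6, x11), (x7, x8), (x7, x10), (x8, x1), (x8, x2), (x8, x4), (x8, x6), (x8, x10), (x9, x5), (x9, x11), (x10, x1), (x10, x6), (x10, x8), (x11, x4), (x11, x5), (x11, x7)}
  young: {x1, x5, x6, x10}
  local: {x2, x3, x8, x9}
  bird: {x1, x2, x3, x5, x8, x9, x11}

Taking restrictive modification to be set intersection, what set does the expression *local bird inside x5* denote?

⟦inside x5⟧ = {x : ⟨x, x5⟩ ∈ ⟦inside⟧} = {x1, x2, x3, x4, x9, x11}
⟦bird⟧ = {x1, x2, x3, x5, x8, x9, x11}
… ∩ ⟦inside x5⟧ = {x1, x2, x3, x5, x8, x9, x11} ∩ {x1, x2, x3, x4, x9, x11} = {x1, x2, x3, x9, x11}
… ∩ ⟦local⟧ = {x1, x2, x3, x9, x11} ∩ {x2, x3, x8, x9} = {x2, x3, x9}
So ⟦local bird inside x5⟧ = {x2, x3, x9}.

{x2, x3, x9}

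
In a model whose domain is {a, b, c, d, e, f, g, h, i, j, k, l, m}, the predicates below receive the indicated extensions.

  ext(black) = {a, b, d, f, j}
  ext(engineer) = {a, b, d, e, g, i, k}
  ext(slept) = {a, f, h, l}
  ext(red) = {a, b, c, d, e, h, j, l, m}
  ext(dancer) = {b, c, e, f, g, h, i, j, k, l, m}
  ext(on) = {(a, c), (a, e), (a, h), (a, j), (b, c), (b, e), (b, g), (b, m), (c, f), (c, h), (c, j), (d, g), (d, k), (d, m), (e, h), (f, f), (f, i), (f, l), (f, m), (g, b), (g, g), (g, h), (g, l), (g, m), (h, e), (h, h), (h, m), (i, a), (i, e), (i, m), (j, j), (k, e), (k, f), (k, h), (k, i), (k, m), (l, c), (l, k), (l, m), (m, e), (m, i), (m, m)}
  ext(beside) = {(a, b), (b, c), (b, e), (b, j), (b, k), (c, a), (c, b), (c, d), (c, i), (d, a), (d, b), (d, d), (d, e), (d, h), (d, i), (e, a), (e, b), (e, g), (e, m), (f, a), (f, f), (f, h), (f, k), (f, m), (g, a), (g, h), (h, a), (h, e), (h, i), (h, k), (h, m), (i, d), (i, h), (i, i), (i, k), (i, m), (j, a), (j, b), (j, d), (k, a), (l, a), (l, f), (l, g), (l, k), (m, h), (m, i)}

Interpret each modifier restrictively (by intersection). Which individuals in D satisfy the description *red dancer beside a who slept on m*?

{h, l}

⟦beside a⟧ = {x : ⟨x, a⟩ ∈ ⟦beside⟧} = {c, d, e, f, g, h, j, k, l}
⟦who slept⟧ = ⟦slept⟧ = {a, f, h, l}
⟦on m⟧ = {x : ⟨x, m⟩ ∈ ⟦on⟧} = {b, d, f, g, h, i, k, l, m}
⟦dancer⟧ = {b, c, e, f, g, h, i, j, k, l, m}
… ∩ ⟦beside a⟧ = {b, c, e, f, g, h, i, j, k, l, m} ∩ {c, d, e, f, g, h, j, k, l} = {c, e, f, g, h, j, k, l}
… ∩ ⟦who slept⟧ = {c, e, f, g, h, j, k, l} ∩ {a, f, h, l} = {f, h, l}
… ∩ ⟦on m⟧ = {f, h, l} ∩ {b, d, f, g, h, i, k, l, m} = {f, h, l}
… ∩ ⟦red⟧ = {f, h, l} ∩ {a, b, c, d, e, h, j, l, m} = {h, l}
So ⟦red dancer beside a who slept on m⟧ = {h, l}.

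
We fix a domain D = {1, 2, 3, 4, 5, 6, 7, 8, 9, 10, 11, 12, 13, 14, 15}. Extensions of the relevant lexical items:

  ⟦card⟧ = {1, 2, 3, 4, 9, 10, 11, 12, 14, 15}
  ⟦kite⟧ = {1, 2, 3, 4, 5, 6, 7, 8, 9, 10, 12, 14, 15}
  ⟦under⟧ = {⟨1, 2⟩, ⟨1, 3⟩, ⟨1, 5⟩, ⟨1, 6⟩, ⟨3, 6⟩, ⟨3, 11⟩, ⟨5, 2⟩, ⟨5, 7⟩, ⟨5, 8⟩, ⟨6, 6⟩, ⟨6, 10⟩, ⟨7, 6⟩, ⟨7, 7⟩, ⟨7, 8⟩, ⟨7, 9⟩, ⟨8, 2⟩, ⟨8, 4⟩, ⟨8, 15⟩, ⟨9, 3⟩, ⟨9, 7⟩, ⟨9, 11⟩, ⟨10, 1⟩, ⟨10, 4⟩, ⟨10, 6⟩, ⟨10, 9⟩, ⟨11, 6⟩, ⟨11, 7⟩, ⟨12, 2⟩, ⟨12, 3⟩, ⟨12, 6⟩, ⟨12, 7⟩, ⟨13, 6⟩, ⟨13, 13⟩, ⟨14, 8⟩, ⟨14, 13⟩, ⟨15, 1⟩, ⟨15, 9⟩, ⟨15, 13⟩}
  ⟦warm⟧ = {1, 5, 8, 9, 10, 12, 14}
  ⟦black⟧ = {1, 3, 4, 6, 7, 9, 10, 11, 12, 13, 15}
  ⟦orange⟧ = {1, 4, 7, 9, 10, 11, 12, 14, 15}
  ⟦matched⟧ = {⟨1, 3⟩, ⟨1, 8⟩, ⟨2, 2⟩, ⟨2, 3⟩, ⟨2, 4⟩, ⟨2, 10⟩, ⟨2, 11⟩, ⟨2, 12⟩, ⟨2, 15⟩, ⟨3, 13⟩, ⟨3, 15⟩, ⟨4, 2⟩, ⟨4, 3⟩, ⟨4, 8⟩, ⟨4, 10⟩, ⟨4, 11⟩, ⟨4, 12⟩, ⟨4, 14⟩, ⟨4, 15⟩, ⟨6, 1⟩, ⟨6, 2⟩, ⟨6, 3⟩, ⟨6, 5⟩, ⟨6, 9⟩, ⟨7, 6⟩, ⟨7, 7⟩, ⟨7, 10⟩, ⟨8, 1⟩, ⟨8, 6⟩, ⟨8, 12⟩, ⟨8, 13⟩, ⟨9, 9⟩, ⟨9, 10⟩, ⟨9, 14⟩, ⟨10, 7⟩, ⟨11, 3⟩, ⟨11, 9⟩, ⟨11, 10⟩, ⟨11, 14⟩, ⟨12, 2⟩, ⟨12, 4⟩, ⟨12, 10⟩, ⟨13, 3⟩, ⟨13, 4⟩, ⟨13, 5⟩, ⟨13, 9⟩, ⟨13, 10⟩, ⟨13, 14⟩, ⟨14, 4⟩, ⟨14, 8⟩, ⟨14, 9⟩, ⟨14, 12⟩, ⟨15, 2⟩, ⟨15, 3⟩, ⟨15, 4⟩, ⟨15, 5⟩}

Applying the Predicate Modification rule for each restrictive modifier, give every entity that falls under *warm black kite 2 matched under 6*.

{10, 12}

⟦2 matched⟧ = {x : ⟨2, x⟩ ∈ ⟦matched⟧} = {2, 3, 4, 10, 11, 12, 15}
⟦under 6⟧ = {x : ⟨x, 6⟩ ∈ ⟦under⟧} = {1, 3, 6, 7, 10, 11, 12, 13}
⟦kite⟧ = {1, 2, 3, 4, 5, 6, 7, 8, 9, 10, 12, 14, 15}
… ∩ ⟦2 matched⟧ = {1, 2, 3, 4, 5, 6, 7, 8, 9, 10, 12, 14, 15} ∩ {2, 3, 4, 10, 11, 12, 15} = {2, 3, 4, 10, 12, 15}
… ∩ ⟦under 6⟧ = {2, 3, 4, 10, 12, 15} ∩ {1, 3, 6, 7, 10, 11, 12, 13} = {3, 10, 12}
… ∩ ⟦warm⟧ = {3, 10, 12} ∩ {1, 5, 8, 9, 10, 12, 14} = {10, 12}
… ∩ ⟦black⟧ = {10, 12} ∩ {1, 3, 4, 6, 7, 9, 10, 11, 12, 13, 15} = {10, 12}
So ⟦warm black kite 2 matched under 6⟧ = {10, 12}.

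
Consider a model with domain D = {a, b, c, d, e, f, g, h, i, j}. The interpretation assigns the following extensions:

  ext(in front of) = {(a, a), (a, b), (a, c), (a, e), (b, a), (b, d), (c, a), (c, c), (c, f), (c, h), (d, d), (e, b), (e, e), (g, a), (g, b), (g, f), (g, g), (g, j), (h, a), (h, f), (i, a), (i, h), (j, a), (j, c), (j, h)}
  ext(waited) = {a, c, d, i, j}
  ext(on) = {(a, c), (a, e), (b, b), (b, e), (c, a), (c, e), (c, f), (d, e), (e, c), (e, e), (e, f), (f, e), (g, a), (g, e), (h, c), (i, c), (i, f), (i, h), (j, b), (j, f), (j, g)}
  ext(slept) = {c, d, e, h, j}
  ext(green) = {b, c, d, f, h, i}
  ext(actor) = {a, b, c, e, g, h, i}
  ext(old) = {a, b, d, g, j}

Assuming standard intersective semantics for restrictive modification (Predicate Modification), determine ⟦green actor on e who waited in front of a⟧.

⟦on e⟧ = {x : ⟨x, e⟩ ∈ ⟦on⟧} = {a, b, c, d, e, f, g}
⟦who waited⟧ = ⟦waited⟧ = {a, c, d, i, j}
⟦in front of a⟧ = {x : ⟨x, a⟩ ∈ ⟦in front of⟧} = {a, b, c, g, h, i, j}
⟦actor⟧ = {a, b, c, e, g, h, i}
… ∩ ⟦on e⟧ = {a, b, c, e, g, h, i} ∩ {a, b, c, d, e, f, g} = {a, b, c, e, g}
… ∩ ⟦who waited⟧ = {a, b, c, e, g} ∩ {a, c, d, i, j} = {a, c}
… ∩ ⟦in front of a⟧ = {a, c} ∩ {a, b, c, g, h, i, j} = {a, c}
… ∩ ⟦green⟧ = {a, c} ∩ {b, c, d, f, h, i} = {c}
So ⟦green actor on e who waited in front of a⟧ = {c}.

{c}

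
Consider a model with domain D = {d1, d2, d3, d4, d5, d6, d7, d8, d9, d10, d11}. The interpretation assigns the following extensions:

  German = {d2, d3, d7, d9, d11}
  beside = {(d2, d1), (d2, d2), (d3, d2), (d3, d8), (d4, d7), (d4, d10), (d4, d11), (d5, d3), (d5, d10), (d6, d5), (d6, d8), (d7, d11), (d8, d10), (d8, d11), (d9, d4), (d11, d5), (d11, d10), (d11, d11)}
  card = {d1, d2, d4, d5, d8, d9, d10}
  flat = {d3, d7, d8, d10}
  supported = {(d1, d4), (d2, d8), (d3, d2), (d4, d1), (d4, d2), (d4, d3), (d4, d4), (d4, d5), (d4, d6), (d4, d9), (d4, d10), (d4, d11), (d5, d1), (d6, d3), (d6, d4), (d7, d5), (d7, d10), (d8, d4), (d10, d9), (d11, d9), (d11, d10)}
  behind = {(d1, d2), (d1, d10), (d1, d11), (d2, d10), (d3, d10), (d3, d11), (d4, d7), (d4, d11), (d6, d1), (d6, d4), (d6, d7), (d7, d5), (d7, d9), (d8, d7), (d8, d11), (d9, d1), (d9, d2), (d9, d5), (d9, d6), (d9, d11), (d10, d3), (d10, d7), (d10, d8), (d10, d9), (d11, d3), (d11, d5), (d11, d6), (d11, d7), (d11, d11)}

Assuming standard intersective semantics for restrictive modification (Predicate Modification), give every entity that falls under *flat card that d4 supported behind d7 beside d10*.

{}

⟦that d4 supported⟧ = {x : ⟨d4, x⟩ ∈ ⟦supported⟧} = {d1, d2, d3, d4, d5, d6, d9, d10, d11}
⟦behind d7⟧ = {x : ⟨x, d7⟩ ∈ ⟦behind⟧} = {d4, d6, d8, d10, d11}
⟦beside d10⟧ = {x : ⟨x, d10⟩ ∈ ⟦beside⟧} = {d4, d5, d8, d11}
⟦card⟧ = {d1, d2, d4, d5, d8, d9, d10}
… ∩ ⟦that d4 supported⟧ = {d1, d2, d4, d5, d8, d9, d10} ∩ {d1, d2, d3, d4, d5, d6, d9, d10, d11} = {d1, d2, d4, d5, d9, d10}
… ∩ ⟦behind d7⟧ = {d1, d2, d4, d5, d9, d10} ∩ {d4, d6, d8, d10, d11} = {d4, d10}
… ∩ ⟦beside d10⟧ = {d4, d10} ∩ {d4, d5, d8, d11} = {d4}
… ∩ ⟦flat⟧ = {d4} ∩ {d3, d7, d8, d10} = ∅
So ⟦flat card that d4 supported behind d7 beside d10⟧ = {}.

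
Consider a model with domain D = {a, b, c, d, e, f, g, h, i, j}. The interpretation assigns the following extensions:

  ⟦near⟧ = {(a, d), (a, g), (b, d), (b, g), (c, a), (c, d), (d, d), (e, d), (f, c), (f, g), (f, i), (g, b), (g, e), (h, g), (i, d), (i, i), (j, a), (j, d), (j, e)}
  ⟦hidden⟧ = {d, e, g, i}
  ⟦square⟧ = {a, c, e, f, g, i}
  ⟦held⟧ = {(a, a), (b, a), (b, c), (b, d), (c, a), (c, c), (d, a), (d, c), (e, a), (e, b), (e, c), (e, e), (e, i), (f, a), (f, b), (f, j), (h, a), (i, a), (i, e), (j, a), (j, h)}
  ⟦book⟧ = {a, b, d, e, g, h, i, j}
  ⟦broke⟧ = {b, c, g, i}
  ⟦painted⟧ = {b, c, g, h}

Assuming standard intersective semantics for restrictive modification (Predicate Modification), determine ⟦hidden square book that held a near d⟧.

{e, i}

⟦that held a⟧ = {x : ⟨x, a⟩ ∈ ⟦held⟧} = {a, b, c, d, e, f, h, i, j}
⟦near d⟧ = {x : ⟨x, d⟩ ∈ ⟦near⟧} = {a, b, c, d, e, i, j}
⟦book⟧ = {a, b, d, e, g, h, i, j}
… ∩ ⟦that held a⟧ = {a, b, d, e, g, h, i, j} ∩ {a, b, c, d, e, f, h, i, j} = {a, b, d, e, h, i, j}
… ∩ ⟦near d⟧ = {a, b, d, e, h, i, j} ∩ {a, b, c, d, e, i, j} = {a, b, d, e, i, j}
… ∩ ⟦hidden⟧ = {a, b, d, e, i, j} ∩ {d, e, g, i} = {d, e, i}
… ∩ ⟦square⟧ = {d, e, i} ∩ {a, c, e, f, g, i} = {e, i}
So ⟦hidden square book that held a near d⟧ = {e, i}.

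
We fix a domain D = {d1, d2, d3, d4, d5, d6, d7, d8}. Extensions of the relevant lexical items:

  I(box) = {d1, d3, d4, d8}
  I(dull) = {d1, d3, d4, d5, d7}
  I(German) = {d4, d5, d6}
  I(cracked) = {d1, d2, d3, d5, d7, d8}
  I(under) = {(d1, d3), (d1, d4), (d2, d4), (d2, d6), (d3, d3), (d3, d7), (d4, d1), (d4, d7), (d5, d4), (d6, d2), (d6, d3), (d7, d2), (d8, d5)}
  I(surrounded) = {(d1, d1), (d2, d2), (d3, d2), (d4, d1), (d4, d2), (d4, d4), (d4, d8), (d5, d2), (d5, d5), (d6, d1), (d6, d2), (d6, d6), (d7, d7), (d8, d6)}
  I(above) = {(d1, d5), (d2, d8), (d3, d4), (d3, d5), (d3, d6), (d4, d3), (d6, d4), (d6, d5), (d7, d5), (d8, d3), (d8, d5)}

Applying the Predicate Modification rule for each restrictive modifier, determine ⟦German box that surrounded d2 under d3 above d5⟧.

⟦that surrounded d2⟧ = {x : ⟨x, d2⟩ ∈ ⟦surrounded⟧} = {d2, d3, d4, d5, d6}
⟦under d3⟧ = {x : ⟨x, d3⟩ ∈ ⟦under⟧} = {d1, d3, d6}
⟦above d5⟧ = {x : ⟨x, d5⟩ ∈ ⟦above⟧} = {d1, d3, d6, d7, d8}
⟦box⟧ = {d1, d3, d4, d8}
… ∩ ⟦that surrounded d2⟧ = {d1, d3, d4, d8} ∩ {d2, d3, d4, d5, d6} = {d3, d4}
… ∩ ⟦under d3⟧ = {d3, d4} ∩ {d1, d3, d6} = {d3}
… ∩ ⟦above d5⟧ = {d3} ∩ {d1, d3, d6, d7, d8} = {d3}
… ∩ ⟦German⟧ = {d3} ∩ {d4, d5, d6} = ∅
So ⟦German box that surrounded d2 under d3 above d5⟧ = ∅.

∅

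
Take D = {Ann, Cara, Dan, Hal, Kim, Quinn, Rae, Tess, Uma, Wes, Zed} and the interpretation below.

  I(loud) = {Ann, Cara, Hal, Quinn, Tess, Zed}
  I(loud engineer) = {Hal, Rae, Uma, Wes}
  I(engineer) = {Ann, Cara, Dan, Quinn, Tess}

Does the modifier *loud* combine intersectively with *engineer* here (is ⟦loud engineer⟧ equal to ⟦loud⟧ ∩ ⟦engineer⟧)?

no

⟦loud⟧ ∩ ⟦engineer⟧ = {Ann, Cara, Hal, Quinn, Tess, Zed} ∩ {Ann, Cara, Dan, Quinn, Tess} = {Ann, Cara, Quinn, Tess}
Observed ⟦loud engineer⟧ = {Hal, Rae, Uma, Wes}.
These differ, so the modifier is not intersective in this model.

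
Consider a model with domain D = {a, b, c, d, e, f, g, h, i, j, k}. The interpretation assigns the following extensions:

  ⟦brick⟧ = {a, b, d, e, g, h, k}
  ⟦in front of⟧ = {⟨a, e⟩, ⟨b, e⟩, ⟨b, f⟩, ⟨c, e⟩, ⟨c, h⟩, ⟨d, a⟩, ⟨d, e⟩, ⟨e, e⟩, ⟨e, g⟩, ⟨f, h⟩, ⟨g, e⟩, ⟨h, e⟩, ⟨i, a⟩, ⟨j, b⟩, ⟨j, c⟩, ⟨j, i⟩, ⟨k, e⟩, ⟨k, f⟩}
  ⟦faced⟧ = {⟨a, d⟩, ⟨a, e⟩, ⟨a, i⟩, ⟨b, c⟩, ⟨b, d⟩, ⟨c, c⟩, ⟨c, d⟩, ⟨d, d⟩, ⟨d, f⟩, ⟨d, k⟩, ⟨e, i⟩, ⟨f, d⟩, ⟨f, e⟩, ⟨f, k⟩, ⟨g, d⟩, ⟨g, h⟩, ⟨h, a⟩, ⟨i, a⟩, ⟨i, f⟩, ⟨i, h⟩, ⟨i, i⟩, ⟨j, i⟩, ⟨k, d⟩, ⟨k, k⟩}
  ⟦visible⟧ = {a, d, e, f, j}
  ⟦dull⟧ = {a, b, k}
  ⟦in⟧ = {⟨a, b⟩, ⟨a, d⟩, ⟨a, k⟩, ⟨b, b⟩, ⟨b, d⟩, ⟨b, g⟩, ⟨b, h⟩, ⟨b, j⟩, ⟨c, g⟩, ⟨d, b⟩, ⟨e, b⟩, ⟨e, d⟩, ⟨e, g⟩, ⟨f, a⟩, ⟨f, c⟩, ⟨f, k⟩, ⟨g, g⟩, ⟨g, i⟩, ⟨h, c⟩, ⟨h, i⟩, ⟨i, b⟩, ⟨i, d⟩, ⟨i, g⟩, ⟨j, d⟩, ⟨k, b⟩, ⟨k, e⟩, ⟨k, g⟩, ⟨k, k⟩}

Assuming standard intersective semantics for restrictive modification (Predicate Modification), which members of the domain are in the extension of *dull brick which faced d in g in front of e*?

⟦which faced d⟧ = {x : ⟨x, d⟩ ∈ ⟦faced⟧} = {a, b, c, d, f, g, k}
⟦in g⟧ = {x : ⟨x, g⟩ ∈ ⟦in⟧} = {b, c, e, g, i, k}
⟦in front of e⟧ = {x : ⟨x, e⟩ ∈ ⟦in front of⟧} = {a, b, c, d, e, g, h, k}
⟦brick⟧ = {a, b, d, e, g, h, k}
… ∩ ⟦which faced d⟧ = {a, b, d, e, g, h, k} ∩ {a, b, c, d, f, g, k} = {a, b, d, g, k}
… ∩ ⟦in g⟧ = {a, b, d, g, k} ∩ {b, c, e, g, i, k} = {b, g, k}
… ∩ ⟦in front of e⟧ = {b, g, k} ∩ {a, b, c, d, e, g, h, k} = {b, g, k}
… ∩ ⟦dull⟧ = {b, g, k} ∩ {a, b, k} = {b, k}
So ⟦dull brick which faced d in g in front of e⟧ = {b, k}.

{b, k}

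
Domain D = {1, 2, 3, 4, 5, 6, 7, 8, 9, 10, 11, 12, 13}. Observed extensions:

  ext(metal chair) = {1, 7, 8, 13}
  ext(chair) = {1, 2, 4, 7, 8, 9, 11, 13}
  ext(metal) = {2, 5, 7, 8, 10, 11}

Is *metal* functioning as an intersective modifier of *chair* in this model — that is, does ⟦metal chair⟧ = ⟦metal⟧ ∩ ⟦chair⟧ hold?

⟦metal⟧ ∩ ⟦chair⟧ = {2, 5, 7, 8, 10, 11} ∩ {1, 2, 4, 7, 8, 9, 11, 13} = {2, 7, 8, 11}
Observed ⟦metal chair⟧ = {1, 7, 8, 13}.
These differ, so the modifier is not intersective in this model.

no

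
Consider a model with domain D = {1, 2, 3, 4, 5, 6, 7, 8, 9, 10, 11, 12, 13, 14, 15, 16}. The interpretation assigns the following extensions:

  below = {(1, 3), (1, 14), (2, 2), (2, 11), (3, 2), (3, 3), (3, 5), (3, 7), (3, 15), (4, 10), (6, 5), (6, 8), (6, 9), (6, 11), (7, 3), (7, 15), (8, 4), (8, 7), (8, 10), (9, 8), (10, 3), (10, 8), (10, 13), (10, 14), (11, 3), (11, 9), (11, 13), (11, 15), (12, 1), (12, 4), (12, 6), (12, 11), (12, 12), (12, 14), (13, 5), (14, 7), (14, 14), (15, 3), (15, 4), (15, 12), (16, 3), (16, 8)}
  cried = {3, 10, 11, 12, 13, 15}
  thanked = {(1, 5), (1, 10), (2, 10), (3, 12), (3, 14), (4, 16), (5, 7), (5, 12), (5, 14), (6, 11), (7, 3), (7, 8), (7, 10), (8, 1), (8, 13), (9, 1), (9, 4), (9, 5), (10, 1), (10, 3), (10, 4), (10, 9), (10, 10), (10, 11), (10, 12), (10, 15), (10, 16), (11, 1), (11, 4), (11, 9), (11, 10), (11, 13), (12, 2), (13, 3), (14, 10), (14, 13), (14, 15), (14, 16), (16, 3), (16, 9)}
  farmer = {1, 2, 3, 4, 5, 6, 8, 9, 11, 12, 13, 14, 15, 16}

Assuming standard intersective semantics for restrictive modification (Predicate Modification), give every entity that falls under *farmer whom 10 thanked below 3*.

⟦whom 10 thanked⟧ = {x : ⟨10, x⟩ ∈ ⟦thanked⟧} = {1, 3, 4, 9, 10, 11, 12, 15, 16}
⟦below 3⟧ = {x : ⟨x, 3⟩ ∈ ⟦below⟧} = {1, 3, 7, 10, 11, 15, 16}
⟦farmer⟧ = {1, 2, 3, 4, 5, 6, 8, 9, 11, 12, 13, 14, 15, 16}
… ∩ ⟦whom 10 thanked⟧ = {1, 2, 3, 4, 5, 6, 8, 9, 11, 12, 13, 14, 15, 16} ∩ {1, 3, 4, 9, 10, 11, 12, 15, 16} = {1, 3, 4, 9, 11, 12, 15, 16}
… ∩ ⟦below 3⟧ = {1, 3, 4, 9, 11, 12, 15, 16} ∩ {1, 3, 7, 10, 11, 15, 16} = {1, 3, 11, 15, 16}
So ⟦farmer whom 10 thanked below 3⟧ = {1, 3, 11, 15, 16}.

{1, 3, 11, 15, 16}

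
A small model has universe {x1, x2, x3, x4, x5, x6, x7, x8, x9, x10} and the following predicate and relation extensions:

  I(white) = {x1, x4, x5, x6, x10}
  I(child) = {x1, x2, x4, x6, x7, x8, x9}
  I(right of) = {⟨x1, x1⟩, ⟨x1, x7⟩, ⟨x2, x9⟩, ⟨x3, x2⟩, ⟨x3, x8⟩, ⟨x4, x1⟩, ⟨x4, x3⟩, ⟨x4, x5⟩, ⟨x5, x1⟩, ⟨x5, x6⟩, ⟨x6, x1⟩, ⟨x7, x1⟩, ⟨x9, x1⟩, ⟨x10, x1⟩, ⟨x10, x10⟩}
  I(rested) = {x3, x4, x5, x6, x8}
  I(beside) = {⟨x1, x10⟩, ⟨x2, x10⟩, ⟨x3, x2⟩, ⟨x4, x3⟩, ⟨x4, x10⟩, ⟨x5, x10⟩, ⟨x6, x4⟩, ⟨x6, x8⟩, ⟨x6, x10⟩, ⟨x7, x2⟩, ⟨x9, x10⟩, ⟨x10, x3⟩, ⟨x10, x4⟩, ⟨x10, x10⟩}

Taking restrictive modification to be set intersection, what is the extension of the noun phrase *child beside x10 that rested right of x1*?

⟦beside x10⟧ = {x : ⟨x, x10⟩ ∈ ⟦beside⟧} = {x1, x2, x4, x5, x6, x9, x10}
⟦that rested⟧ = ⟦rested⟧ = {x3, x4, x5, x6, x8}
⟦right of x1⟧ = {x : ⟨x, x1⟩ ∈ ⟦right of⟧} = {x1, x4, x5, x6, x7, x9, x10}
⟦child⟧ = {x1, x2, x4, x6, x7, x8, x9}
… ∩ ⟦beside x10⟧ = {x1, x2, x4, x6, x7, x8, x9} ∩ {x1, x2, x4, x5, x6, x9, x10} = {x1, x2, x4, x6, x9}
… ∩ ⟦that rested⟧ = {x1, x2, x4, x6, x9} ∩ {x3, x4, x5, x6, x8} = {x4, x6}
… ∩ ⟦right of x1⟧ = {x4, x6} ∩ {x1, x4, x5, x6, x7, x9, x10} = {x4, x6}
So ⟦child beside x10 that rested right of x1⟧ = {x4, x6}.

{x4, x6}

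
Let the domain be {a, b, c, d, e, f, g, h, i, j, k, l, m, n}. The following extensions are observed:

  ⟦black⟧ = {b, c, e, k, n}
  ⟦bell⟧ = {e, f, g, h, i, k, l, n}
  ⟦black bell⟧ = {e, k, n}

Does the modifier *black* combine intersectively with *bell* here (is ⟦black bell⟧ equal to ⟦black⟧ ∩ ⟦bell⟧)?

⟦black⟧ ∩ ⟦bell⟧ = {b, c, e, k, n} ∩ {e, f, g, h, i, k, l, n} = {e, k, n}
Observed ⟦black bell⟧ = {e, k, n}.
These coincide, so the modifier is intersective here.

yes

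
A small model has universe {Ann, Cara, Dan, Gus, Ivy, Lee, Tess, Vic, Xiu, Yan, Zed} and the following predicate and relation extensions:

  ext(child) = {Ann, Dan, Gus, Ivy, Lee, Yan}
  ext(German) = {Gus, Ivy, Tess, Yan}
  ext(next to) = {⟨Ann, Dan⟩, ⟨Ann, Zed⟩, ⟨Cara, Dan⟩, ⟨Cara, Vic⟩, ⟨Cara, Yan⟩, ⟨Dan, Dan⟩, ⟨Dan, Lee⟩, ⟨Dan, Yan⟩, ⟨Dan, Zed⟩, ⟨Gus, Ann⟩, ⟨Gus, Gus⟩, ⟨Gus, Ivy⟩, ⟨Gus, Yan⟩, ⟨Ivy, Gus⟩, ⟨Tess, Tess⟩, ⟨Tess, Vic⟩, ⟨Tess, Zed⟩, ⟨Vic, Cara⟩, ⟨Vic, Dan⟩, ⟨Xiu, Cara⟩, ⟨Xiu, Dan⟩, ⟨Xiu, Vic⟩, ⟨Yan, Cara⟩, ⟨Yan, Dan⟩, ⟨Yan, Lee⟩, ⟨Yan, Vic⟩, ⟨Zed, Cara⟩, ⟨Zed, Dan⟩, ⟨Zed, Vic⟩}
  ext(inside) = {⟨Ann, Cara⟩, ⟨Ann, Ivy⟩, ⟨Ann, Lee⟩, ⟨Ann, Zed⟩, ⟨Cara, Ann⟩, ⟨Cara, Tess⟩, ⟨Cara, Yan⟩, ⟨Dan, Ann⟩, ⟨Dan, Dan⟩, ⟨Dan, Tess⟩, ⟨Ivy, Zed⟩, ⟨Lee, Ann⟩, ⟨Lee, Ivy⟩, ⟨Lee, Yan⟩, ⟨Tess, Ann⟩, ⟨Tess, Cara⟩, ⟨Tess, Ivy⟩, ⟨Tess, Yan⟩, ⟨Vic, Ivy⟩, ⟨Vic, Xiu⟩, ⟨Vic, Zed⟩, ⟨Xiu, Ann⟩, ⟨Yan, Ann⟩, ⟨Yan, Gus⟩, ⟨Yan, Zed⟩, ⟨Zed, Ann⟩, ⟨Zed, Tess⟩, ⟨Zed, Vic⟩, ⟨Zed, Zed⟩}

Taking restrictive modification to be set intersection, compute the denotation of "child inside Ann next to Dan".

{Dan, Yan}

⟦inside Ann⟧ = {x : ⟨x, Ann⟩ ∈ ⟦inside⟧} = {Cara, Dan, Lee, Tess, Xiu, Yan, Zed}
⟦next to Dan⟧ = {x : ⟨x, Dan⟩ ∈ ⟦next to⟧} = {Ann, Cara, Dan, Vic, Xiu, Yan, Zed}
⟦child⟧ = {Ann, Dan, Gus, Ivy, Lee, Yan}
… ∩ ⟦inside Ann⟧ = {Ann, Dan, Gus, Ivy, Lee, Yan} ∩ {Cara, Dan, Lee, Tess, Xiu, Yan, Zed} = {Dan, Lee, Yan}
… ∩ ⟦next to Dan⟧ = {Dan, Lee, Yan} ∩ {Ann, Cara, Dan, Vic, Xiu, Yan, Zed} = {Dan, Yan}
So ⟦child inside Ann next to Dan⟧ = {Dan, Yan}.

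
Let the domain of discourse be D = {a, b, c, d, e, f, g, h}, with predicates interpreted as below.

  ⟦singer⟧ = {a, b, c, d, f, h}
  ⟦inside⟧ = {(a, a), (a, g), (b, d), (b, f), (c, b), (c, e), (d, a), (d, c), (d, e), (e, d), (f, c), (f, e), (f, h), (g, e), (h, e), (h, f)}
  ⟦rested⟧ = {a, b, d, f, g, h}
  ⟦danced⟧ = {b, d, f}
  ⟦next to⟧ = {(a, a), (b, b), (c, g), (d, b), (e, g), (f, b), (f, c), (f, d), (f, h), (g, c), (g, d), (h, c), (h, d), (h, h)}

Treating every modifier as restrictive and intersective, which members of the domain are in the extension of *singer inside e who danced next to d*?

{f}

⟦inside e⟧ = {x : ⟨x, e⟩ ∈ ⟦inside⟧} = {c, d, f, g, h}
⟦who danced⟧ = ⟦danced⟧ = {b, d, f}
⟦next to d⟧ = {x : ⟨x, d⟩ ∈ ⟦next to⟧} = {f, g, h}
⟦singer⟧ = {a, b, c, d, f, h}
… ∩ ⟦inside e⟧ = {a, b, c, d, f, h} ∩ {c, d, f, g, h} = {c, d, f, h}
… ∩ ⟦who danced⟧ = {c, d, f, h} ∩ {b, d, f} = {d, f}
… ∩ ⟦next to d⟧ = {d, f} ∩ {f, g, h} = {f}
So ⟦singer inside e who danced next to d⟧ = {f}.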